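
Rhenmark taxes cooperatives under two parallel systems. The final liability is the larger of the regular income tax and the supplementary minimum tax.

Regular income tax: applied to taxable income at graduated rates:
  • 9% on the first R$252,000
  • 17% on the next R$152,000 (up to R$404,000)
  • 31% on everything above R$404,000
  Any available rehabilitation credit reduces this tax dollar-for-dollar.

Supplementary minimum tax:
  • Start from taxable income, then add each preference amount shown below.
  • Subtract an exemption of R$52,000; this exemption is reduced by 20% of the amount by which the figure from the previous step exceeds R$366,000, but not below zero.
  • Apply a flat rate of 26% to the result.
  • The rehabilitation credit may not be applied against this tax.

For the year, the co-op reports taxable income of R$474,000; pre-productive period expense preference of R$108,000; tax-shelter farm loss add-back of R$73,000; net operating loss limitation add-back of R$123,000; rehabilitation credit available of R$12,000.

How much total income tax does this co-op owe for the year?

R$202,280

Regular income tax:
  R$252,000 × 9% = R$22,680
  R$152,000 × 17% = R$25,840
  R$70,000 × 31% = R$21,700
  → R$70,220
  Less rehabilitation credit R$12,000 → R$58,220

Supplementary minimum tax:
  Adjusted income: R$474,000 + R$108,000 + R$73,000 + R$123,000 = R$778,000
  Exemption: 20% × (R$778,000 − R$366,000) = R$82,400 ≥ R$52,000, so the exemption is fully phased out
  Base: R$778,000 − R$0 = R$778,000
  R$778,000 × 26% = R$202,280

R$202,280 > R$58,220, so the supplementary minimum tax is the binding amount.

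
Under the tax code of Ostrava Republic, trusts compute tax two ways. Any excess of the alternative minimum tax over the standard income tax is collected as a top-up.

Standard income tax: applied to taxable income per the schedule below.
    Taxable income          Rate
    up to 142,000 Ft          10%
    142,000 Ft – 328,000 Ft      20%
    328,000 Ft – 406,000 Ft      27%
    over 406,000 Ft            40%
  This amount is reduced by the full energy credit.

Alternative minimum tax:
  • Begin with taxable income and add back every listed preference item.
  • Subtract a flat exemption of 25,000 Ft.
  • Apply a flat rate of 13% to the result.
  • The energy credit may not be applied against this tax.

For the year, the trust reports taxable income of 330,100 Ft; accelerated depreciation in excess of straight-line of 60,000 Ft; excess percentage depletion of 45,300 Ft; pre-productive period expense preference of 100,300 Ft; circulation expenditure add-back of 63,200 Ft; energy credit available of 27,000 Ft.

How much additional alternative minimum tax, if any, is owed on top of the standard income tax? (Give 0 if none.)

49,640 Ft

Alternative minimum tax:
  Adjusted income: 330,100 Ft + 60,000 Ft + 45,300 Ft + 100,300 Ft + 63,200 Ft = 598,900 Ft
  Less exemption 25,000 Ft → base 573,900 Ft
  573,900 Ft × 13% = 74,607 Ft

Standard income tax:
  142,000 Ft × 10% = 14,200 Ft
  186,000 Ft × 20% = 37,200 Ft
  2,100 Ft × 27% = 567 Ft
  → 51,967 Ft
  Less energy credit 27,000 Ft → 24,967 Ft

Excess of alternative minimum tax over standard income tax: 74,607 Ft − 24,967 Ft = 49,640 Ft.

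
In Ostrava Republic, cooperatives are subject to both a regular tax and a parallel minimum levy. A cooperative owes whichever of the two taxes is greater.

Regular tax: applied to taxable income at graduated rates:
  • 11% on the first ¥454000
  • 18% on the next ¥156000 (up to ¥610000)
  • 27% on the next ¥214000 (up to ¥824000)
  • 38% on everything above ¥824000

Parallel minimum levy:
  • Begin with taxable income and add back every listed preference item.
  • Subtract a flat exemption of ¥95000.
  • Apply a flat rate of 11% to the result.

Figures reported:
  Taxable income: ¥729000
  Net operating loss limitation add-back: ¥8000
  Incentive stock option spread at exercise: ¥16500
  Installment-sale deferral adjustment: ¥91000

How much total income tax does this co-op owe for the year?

Regular tax:
  ¥454000 × 11% = ¥49940
  ¥156000 × 18% = ¥28080
  ¥119000 × 27% = ¥32130
  → ¥110150

Parallel minimum levy:
  Adjusted income: ¥729000 + ¥8000 + ¥16500 + ¥91000 = ¥844500
  Less exemption ¥95000 → base ¥749500
  ¥749500 × 11% = ¥82445

¥110150 > ¥82445, so the regular tax governs.

¥110150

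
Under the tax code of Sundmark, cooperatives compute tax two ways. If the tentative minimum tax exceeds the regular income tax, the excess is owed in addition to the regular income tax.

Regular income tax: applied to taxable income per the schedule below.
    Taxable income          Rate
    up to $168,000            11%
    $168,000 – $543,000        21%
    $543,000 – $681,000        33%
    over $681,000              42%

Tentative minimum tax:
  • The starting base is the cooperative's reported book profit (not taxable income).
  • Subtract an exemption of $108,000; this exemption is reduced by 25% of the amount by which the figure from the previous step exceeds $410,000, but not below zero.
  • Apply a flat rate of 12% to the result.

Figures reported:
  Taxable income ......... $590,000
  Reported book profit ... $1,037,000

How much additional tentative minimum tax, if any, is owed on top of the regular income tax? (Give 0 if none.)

Tentative minimum tax:
  Base (reported book profit): $1,037,000
  Exemption: 25% × ($1,037,000 − $410,000) = $156,750 ≥ $108,000, so the exemption is fully phased out
  Base: $1,037,000 − $0 = $1,037,000
  $1,037,000 × 12% = $124,440

Regular income tax:
  $168,000 × 11% = $18,480
  $375,000 × 21% = $78,750
  $47,000 × 33% = $15,510
  → $112,740

Excess of tentative minimum tax over regular income tax: $124,440 − $112,740 = $11,700.

$11,700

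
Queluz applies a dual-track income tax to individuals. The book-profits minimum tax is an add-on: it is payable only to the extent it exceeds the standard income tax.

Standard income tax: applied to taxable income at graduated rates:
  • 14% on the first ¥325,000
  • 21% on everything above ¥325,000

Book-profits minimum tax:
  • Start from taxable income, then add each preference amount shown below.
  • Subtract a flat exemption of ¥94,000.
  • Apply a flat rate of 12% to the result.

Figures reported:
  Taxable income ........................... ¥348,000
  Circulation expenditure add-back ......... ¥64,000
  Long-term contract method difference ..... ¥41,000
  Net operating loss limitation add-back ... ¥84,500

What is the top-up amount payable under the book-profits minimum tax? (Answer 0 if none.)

Standard income tax:
  ¥325,000 × 14% = ¥45,500
  ¥23,000 × 21% = ¥4,830
  → ¥50,330

Book-profits minimum tax:
  Adjusted income: ¥348,000 + ¥64,000 + ¥41,000 + ¥84,500 = ¥537,500
  Less exemption ¥94,000 → base ¥443,500
  ¥443,500 × 12% = ¥53,220

Excess of book-profits minimum tax over standard income tax: ¥53,220 − ¥50,330 = ¥2,890.

¥2,890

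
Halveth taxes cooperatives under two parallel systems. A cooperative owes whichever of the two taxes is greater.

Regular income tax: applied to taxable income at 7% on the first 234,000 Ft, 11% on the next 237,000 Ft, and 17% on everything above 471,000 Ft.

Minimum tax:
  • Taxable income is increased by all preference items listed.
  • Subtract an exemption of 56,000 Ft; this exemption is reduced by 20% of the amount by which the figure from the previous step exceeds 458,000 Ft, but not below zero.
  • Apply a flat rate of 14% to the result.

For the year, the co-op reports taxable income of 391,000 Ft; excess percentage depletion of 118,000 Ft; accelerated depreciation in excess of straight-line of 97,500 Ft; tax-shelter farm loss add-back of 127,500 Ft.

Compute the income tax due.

Regular income tax:
  234,000 Ft × 7% = 16,380 Ft
  157,000 Ft × 11% = 17,270 Ft
  → 33,650 Ft

Minimum tax:
  Adjusted income: 391,000 Ft + 118,000 Ft + 97,500 Ft + 127,500 Ft = 734,000 Ft
  Exemption: 56,000 Ft − 20% × (734,000 Ft − 458,000 Ft) = 56,000 Ft − 55,200 Ft = 800 Ft
  Base: 734,000 Ft − 800 Ft = 733,200 Ft
  733,200 Ft × 14% = 102,648 Ft

102,648 Ft > 33,650 Ft, so the minimum tax is the binding amount.

102,648 Ft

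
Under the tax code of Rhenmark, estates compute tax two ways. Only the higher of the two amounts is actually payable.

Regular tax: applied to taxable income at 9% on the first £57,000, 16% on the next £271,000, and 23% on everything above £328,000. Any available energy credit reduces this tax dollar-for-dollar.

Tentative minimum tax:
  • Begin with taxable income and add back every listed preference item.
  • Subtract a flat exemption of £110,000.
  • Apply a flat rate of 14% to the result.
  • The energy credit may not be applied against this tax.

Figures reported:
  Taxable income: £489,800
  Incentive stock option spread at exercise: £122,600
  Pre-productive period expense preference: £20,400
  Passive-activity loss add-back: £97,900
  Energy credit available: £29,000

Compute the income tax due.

£86,898

Tentative minimum tax:
  Adjusted income: £489,800 + £122,600 + £20,400 + £97,900 = £730,700
  Less exemption £110,000 → base £620,700
  £620,700 × 14% = £86,898

Regular tax:
  £57,000 × 9% = £5,130
  £271,000 × 16% = £43,360
  £161,800 × 23% = £37,214
  → £85,704
  Less energy credit £29,000 → £56,704

£86,898 > £56,704, so the tentative minimum tax is the binding amount.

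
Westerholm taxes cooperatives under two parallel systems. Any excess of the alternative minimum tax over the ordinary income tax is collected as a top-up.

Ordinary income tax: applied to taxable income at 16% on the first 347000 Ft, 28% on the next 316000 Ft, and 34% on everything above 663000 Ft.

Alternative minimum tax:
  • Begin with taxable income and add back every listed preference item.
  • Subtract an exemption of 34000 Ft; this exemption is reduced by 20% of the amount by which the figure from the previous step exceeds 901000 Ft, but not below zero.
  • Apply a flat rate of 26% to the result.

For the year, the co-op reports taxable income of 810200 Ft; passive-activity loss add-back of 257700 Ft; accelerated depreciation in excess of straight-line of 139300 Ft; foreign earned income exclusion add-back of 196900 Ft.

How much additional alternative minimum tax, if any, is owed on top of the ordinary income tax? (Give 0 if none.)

171018 Ft

Alternative minimum tax:
  Adjusted income: 810200 Ft + 257700 Ft + 139300 Ft + 196900 Ft = 1404100 Ft
  Exemption: 20% × (1404100 Ft − 901000 Ft) = 100620 Ft ≥ 34000 Ft, so the exemption is fully phased out
  Base: 1404100 Ft − 0 Ft = 1404100 Ft
  1404100 Ft × 26% = 365066 Ft

Ordinary income tax:
  347000 Ft × 16% = 55520 Ft
  316000 Ft × 28% = 88480 Ft
  147200 Ft × 34% = 50048 Ft
  → 194048 Ft

Excess of alternative minimum tax over ordinary income tax: 365066 Ft − 194048 Ft = 171018 Ft.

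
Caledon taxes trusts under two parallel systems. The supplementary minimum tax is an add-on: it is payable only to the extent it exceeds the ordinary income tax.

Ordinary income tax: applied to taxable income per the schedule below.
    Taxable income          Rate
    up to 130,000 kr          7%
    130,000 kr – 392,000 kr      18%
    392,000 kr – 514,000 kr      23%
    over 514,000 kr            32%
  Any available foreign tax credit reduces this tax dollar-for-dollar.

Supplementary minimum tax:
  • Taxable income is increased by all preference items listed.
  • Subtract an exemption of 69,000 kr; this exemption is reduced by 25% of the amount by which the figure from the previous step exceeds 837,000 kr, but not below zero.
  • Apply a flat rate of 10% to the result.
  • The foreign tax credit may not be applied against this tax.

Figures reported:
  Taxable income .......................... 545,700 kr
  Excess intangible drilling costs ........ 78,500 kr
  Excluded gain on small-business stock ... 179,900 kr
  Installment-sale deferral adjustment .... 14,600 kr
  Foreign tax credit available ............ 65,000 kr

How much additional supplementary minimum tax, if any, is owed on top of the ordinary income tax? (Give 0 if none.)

45,506 kr

Ordinary income tax:
  130,000 kr × 7% = 9,100 kr
  262,000 kr × 18% = 47,160 kr
  122,000 kr × 23% = 28,060 kr
  31,700 kr × 32% = 10,144 kr
  → 94,464 kr
  Less foreign tax credit 65,000 kr → 29,464 kr

Supplementary minimum tax:
  Adjusted income: 545,700 kr + 78,500 kr + 179,900 kr + 14,600 kr = 818,700 kr
  Exemption: 818,700 kr ≤ 837,000 kr, so full 69,000 kr applies
  Base: 818,700 kr − 69,000 kr = 749,700 kr
  749,700 kr × 10% = 74,970 kr

Excess of supplementary minimum tax over ordinary income tax: 74,970 kr − 29,464 kr = 45,506 kr.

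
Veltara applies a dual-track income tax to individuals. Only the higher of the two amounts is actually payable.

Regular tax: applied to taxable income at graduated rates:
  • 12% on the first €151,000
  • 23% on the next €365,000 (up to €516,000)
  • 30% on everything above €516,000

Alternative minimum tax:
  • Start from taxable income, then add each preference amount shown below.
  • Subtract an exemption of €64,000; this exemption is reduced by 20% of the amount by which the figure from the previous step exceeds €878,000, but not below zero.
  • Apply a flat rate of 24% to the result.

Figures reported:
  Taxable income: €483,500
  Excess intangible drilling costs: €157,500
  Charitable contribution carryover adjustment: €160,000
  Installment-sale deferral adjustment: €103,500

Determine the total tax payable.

Alternative minimum tax:
  Adjusted income: €483,500 + €157,500 + €160,000 + €103,500 = €904,500
  Exemption: €64,000 − 20% × (€904,500 − €878,000) = €64,000 − €5,300 = €58,700
  Base: €904,500 − €58,700 = €845,800
  €845,800 × 24% = €202,992

Regular tax:
  €151,000 × 12% = €18,120
  €332,500 × 23% = €76,475
  → €94,595

€202,992 > €94,595, so the alternative minimum tax is the binding amount.

€202,992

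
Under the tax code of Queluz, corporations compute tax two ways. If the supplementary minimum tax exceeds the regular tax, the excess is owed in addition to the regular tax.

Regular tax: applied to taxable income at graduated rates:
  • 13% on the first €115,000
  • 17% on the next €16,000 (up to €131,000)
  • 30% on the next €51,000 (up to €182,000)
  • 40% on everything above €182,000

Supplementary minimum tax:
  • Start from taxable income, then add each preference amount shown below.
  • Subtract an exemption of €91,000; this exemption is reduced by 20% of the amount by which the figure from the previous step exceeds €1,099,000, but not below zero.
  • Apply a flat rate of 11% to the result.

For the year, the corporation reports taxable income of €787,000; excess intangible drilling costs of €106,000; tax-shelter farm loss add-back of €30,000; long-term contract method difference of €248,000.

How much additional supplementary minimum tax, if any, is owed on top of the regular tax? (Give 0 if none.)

€0

Supplementary minimum tax:
  Adjusted income: €787,000 + €106,000 + €30,000 + €248,000 = €1,171,000
  Exemption: €91,000 − 20% × (€1,171,000 − €1,099,000) = €91,000 − €14,400 = €76,600
  Base: €1,171,000 − €76,600 = €1,094,400
  €1,094,400 × 11% = €120,384

Regular tax:
  €115,000 × 13% = €14,950
  €16,000 × 17% = €2,720
  €51,000 × 30% = €15,300
  €605,000 × 40% = €242,000
  → €274,970

€120,384 ≤ €274,970, so no add-on is due.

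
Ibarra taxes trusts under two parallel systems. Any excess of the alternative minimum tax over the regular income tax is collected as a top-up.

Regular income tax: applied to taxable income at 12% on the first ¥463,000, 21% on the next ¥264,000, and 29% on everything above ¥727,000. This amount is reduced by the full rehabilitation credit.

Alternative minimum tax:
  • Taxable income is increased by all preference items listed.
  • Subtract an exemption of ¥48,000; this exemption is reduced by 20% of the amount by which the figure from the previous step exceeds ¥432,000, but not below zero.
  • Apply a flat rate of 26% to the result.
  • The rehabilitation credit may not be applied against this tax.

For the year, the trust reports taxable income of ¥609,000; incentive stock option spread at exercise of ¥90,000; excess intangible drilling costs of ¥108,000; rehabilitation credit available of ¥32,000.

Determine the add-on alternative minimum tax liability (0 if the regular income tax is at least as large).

¥155,600

Alternative minimum tax:
  Adjusted income: ¥609,000 + ¥90,000 + ¥108,000 = ¥807,000
  Exemption: 20% × (¥807,000 − ¥432,000) = ¥75,000 ≥ ¥48,000, so the exemption is fully phased out
  Base: ¥807,000 − ¥0 = ¥807,000
  ¥807,000 × 26% = ¥209,820

Regular income tax:
  ¥463,000 × 12% = ¥55,560
  ¥146,000 × 21% = ¥30,660
  → ¥86,220
  Less rehabilitation credit ¥32,000 → ¥54,220

Excess of alternative minimum tax over regular income tax: ¥209,820 − ¥54,220 = ¥155,600.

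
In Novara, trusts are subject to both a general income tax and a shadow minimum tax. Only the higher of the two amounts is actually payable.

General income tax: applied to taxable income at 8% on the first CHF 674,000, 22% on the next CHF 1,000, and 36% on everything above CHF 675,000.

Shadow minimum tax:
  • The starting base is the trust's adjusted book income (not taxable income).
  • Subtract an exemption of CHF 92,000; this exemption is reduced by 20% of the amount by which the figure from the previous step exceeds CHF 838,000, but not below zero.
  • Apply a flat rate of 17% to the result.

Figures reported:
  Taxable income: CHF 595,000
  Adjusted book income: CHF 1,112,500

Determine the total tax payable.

Shadow minimum tax:
  Base (adjusted book income): CHF 1,112,500
  Exemption: CHF 92,000 − 20% × (CHF 1,112,500 − CHF 838,000) = CHF 92,000 − CHF 54,900 = CHF 37,100
  Base: CHF 1,112,500 − CHF 37,100 = CHF 1,075,400
  CHF 1,075,400 × 17% = CHF 182,818

General income tax:
  CHF 595,000 × 8% = CHF 47,600

CHF 182,818 > CHF 47,600, so the shadow minimum tax is the binding amount.

CHF 182,818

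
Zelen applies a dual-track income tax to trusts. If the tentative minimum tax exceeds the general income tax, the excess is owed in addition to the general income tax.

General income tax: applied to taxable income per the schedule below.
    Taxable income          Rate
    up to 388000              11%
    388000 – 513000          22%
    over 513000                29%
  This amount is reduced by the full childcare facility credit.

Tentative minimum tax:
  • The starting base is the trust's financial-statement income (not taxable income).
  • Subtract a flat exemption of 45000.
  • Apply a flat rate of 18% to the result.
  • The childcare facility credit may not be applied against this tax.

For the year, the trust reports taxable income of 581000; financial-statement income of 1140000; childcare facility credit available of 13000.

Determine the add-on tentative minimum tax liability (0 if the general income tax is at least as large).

120200

Tentative minimum tax:
  Base (financial-statement income): 1140000
  Less exemption 45000 → base 1095000
  1095000 × 18% = 197100

General income tax:
  388000 × 11% = 42680
  125000 × 22% = 27500
  68000 × 29% = 19720
  → 89900
  Less childcare facility credit 13000 → 76900

Excess of tentative minimum tax over general income tax: 197100 − 76900 = 120200.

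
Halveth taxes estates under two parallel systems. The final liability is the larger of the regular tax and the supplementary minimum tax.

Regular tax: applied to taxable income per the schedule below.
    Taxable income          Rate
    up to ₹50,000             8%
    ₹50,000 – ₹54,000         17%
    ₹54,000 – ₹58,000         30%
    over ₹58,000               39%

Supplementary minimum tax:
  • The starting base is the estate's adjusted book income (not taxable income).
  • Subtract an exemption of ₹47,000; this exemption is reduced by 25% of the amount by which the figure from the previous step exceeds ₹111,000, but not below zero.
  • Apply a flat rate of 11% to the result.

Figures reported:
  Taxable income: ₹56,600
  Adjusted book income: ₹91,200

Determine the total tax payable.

₹5,460

Regular tax:
  ₹50,000 × 8% = ₹4,000
  ₹4,000 × 17% = ₹680
  ₹2,600 × 30% = ₹780
  → ₹5,460

Supplementary minimum tax:
  Base (adjusted book income): ₹91,200
  Exemption: ₹91,200 ≤ ₹111,000, so full ₹47,000 applies
  Base: ₹91,200 − ₹47,000 = ₹44,200
  ₹44,200 × 11% = ₹4,862

₹5,460 > ₹4,862, so the regular tax governs.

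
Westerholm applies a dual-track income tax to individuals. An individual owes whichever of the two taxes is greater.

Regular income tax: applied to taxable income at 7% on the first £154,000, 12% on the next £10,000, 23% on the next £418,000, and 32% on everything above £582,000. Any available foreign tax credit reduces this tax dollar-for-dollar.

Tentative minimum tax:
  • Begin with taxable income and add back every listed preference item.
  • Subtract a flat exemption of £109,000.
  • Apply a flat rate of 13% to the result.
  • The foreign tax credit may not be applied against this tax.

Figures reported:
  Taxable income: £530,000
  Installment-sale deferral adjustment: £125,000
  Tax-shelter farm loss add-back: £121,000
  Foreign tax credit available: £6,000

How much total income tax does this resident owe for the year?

£90,160

Tentative minimum tax:
  Adjusted income: £530,000 + £125,000 + £121,000 = £776,000
  Less exemption £109,000 → base £667,000
  £667,000 × 13% = £86,710

Regular income tax:
  £154,000 × 7% = £10,780
  £10,000 × 12% = £1,200
  £366,000 × 23% = £84,180
  → £96,160
  Less foreign tax credit £6,000 → £90,160

£90,160 > £86,710, so the regular income tax governs.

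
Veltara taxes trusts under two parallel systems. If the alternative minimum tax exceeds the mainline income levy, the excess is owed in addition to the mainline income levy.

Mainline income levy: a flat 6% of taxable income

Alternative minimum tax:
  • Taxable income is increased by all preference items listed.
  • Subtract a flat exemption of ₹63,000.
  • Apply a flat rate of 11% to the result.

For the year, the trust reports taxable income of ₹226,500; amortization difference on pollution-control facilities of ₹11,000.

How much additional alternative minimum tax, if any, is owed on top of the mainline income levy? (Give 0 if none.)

Mainline income levy:
  ₹226,500 × 6% = ₹13,590

Alternative minimum tax:
  Adjusted income: ₹226,500 + ₹11,000 = ₹237,500
  Less exemption ₹63,000 → base ₹174,500
  ₹174,500 × 11% = ₹19,195

Excess of alternative minimum tax over mainline income levy: ₹19,195 − ₹13,590 = ₹5,605.

₹5,605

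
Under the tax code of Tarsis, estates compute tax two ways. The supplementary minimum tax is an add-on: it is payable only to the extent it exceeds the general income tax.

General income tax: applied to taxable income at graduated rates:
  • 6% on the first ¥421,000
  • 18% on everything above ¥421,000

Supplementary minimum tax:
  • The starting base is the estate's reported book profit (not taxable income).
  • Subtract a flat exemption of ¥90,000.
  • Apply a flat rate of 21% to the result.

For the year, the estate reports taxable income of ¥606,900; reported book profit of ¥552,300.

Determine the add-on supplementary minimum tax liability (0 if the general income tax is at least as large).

¥38,361

Supplementary minimum tax:
  Base (reported book profit): ¥552,300
  Less exemption ¥90,000 → base ¥462,300
  ¥462,300 × 21% = ¥97,083

General income tax:
  ¥421,000 × 6% = ¥25,260
  ¥185,900 × 18% = ¥33,462
  → ¥58,722

Excess of supplementary minimum tax over general income tax: ¥97,083 − ¥58,722 = ¥38,361.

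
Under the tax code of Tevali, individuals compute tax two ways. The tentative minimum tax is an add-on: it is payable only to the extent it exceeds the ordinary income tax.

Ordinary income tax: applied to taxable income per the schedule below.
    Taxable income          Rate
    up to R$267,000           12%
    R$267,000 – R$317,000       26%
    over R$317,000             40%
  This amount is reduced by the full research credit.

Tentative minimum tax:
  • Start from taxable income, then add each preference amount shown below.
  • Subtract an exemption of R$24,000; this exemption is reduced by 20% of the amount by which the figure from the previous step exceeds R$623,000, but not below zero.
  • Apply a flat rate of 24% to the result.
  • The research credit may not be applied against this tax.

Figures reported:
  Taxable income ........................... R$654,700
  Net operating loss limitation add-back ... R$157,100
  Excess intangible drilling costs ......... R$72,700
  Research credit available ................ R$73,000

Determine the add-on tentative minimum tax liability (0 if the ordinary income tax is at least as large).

R$105,160

Tentative minimum tax:
  Adjusted income: R$654,700 + R$157,100 + R$72,700 = R$884,500
  Exemption: 20% × (R$884,500 − R$623,000) = R$52,300 ≥ R$24,000, so the exemption is fully phased out
  Base: R$884,500 − R$0 = R$884,500
  R$884,500 × 24% = R$212,280

Ordinary income tax:
  R$267,000 × 12% = R$32,040
  R$50,000 × 26% = R$13,000
  R$337,700 × 40% = R$135,080
  → R$180,120
  Less research credit R$73,000 → R$107,120

Excess of tentative minimum tax over ordinary income tax: R$212,280 − R$107,120 = R$105,160.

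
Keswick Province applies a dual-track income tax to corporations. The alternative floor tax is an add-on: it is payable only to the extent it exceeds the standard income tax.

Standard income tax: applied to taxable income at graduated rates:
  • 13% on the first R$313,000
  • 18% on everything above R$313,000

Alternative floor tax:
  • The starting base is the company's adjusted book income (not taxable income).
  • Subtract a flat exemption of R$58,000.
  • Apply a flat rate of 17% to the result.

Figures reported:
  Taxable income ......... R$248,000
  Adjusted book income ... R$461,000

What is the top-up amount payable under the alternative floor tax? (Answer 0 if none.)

R$36,270

Standard income tax:
  R$248,000 × 13% = R$32,240

Alternative floor tax:
  Base (adjusted book income): R$461,000
  Less exemption R$58,000 → base R$403,000
  R$403,000 × 17% = R$68,510

Excess of alternative floor tax over standard income tax: R$68,510 − R$32,240 = R$36,270.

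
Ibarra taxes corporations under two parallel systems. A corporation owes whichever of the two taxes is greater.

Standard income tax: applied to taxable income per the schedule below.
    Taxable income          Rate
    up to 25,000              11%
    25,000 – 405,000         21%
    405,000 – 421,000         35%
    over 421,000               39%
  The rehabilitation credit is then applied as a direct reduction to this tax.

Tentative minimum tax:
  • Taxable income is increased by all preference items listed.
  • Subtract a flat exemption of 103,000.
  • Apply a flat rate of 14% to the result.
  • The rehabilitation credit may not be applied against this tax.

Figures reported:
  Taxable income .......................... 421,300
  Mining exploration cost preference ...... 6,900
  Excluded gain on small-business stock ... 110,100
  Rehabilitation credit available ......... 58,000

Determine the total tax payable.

Tentative minimum tax:
  Adjusted income: 421,300 + 6,900 + 110,100 = 538,300
  Less exemption 103,000 → base 435,300
  435,300 × 14% = 60,942

Standard income tax:
  25,000 × 11% = 2,750
  380,000 × 21% = 79,800
  16,000 × 35% = 5,600
  300 × 39% = 117
  → 88,267
  Less rehabilitation credit 58,000 → 30,267

60,942 > 30,267, so the tentative minimum tax is the binding amount.

60,942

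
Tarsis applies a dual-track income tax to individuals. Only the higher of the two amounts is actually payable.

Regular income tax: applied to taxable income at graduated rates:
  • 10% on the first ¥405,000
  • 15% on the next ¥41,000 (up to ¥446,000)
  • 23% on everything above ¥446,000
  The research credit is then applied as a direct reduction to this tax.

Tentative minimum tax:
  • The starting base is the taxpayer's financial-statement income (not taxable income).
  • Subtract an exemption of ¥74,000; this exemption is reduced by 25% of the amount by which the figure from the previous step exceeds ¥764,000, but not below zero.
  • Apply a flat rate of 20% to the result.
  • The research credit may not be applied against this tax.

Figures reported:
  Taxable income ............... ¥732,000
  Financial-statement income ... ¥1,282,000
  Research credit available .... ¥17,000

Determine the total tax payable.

¥256,400

Tentative minimum tax:
  Base (financial-statement income): ¥1,282,000
  Exemption: 25% × (¥1,282,000 − ¥764,000) = ¥129,500 ≥ ¥74,000, so the exemption is fully phased out
  Base: ¥1,282,000 − ¥0 = ¥1,282,000
  ¥1,282,000 × 20% = ¥256,400

Regular income tax:
  ¥405,000 × 10% = ¥40,500
  ¥41,000 × 15% = ¥6,150
  ¥286,000 × 23% = ¥65,780
  → ¥112,430
  Less research credit ¥17,000 → ¥95,430

¥256,400 > ¥95,430, so the tentative minimum tax is the binding amount.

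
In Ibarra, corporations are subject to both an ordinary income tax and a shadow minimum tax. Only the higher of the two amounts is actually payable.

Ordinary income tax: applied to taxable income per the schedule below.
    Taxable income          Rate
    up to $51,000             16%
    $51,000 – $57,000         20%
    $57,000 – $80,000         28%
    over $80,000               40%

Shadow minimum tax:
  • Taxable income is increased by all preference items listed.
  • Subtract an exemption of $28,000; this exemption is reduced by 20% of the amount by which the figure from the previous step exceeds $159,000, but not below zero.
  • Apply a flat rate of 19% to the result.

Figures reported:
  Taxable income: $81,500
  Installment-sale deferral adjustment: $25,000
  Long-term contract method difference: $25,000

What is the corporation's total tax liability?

Shadow minimum tax:
  Adjusted income: $81,500 + $25,000 + $25,000 = $131,500
  Exemption: $131,500 ≤ $159,000, so full $28,000 applies
  Base: $131,500 − $28,000 = $103,500
  $103,500 × 19% = $19,665

Ordinary income tax:
  $51,000 × 16% = $8,160
  $6,000 × 20% = $1,200
  $23,000 × 28% = $6,440
  $1,500 × 40% = $600
  → $16,400

$19,665 > $16,400, so the shadow minimum tax is the binding amount.

$19,665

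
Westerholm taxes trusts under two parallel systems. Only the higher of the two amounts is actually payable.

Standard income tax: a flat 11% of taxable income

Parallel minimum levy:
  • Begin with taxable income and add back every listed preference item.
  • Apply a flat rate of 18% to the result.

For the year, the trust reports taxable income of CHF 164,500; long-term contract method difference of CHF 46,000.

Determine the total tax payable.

CHF 37,890

Parallel minimum levy:
  Adjusted income: CHF 164,500 + CHF 46,000 = CHF 210,500
  CHF 210,500 × 18% = CHF 37,890

Standard income tax:
  CHF 164,500 × 11% = CHF 18,095

CHF 37,890 > CHF 18,095, so the parallel minimum levy is the binding amount.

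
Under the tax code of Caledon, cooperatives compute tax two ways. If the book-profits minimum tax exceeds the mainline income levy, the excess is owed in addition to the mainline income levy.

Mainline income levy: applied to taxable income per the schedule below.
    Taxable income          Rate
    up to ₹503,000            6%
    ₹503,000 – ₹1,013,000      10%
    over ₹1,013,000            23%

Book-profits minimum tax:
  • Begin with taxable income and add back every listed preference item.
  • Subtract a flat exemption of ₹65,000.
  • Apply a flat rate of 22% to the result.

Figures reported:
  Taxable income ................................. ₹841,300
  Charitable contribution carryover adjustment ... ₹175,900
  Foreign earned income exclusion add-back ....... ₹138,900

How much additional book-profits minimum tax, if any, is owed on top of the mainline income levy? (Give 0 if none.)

₹176,032

Book-profits minimum tax:
  Adjusted income: ₹841,300 + ₹175,900 + ₹138,900 = ₹1,156,100
  Less exemption ₹65,000 → base ₹1,091,100
  ₹1,091,100 × 22% = ₹240,042

Mainline income levy:
  ₹503,000 × 6% = ₹30,180
  ₹338,300 × 10% = ₹33,830
  → ₹64,010

Excess of book-profits minimum tax over mainline income levy: ₹240,042 − ₹64,010 = ₹176,032.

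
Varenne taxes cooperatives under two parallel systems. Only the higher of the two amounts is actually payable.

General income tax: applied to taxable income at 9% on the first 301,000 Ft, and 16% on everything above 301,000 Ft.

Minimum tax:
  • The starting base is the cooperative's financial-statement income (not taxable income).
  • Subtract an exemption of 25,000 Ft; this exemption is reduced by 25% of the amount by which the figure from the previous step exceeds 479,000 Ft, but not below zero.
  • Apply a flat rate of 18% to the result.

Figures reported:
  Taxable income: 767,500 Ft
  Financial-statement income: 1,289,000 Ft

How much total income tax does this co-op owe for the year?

General income tax:
  301,000 Ft × 9% = 27,090 Ft
  466,500 Ft × 16% = 74,640 Ft
  → 101,730 Ft

Minimum tax:
  Base (financial-statement income): 1,289,000 Ft
  Exemption: 25% × (1,289,000 Ft − 479,000 Ft) = 202,500 Ft ≥ 25,000 Ft, so the exemption is fully phased out
  Base: 1,289,000 Ft − 0 Ft = 1,289,000 Ft
  1,289,000 Ft × 18% = 232,020 Ft

232,020 Ft > 101,730 Ft, so the minimum tax is the binding amount.

232,020 Ft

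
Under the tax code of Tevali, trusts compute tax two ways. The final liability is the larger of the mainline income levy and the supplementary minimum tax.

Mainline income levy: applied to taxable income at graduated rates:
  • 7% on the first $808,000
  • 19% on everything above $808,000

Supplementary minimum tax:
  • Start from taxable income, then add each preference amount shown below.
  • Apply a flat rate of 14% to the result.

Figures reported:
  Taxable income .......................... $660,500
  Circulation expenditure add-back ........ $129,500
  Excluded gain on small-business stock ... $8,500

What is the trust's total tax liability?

$111,790

Mainline income levy:
  $660,500 × 7% = $46,235

Supplementary minimum tax:
  Adjusted income: $660,500 + $129,500 + $8,500 = $798,500
  $798,500 × 14% = $111,790

$111,790 > $46,235, so the supplementary minimum tax is the binding amount.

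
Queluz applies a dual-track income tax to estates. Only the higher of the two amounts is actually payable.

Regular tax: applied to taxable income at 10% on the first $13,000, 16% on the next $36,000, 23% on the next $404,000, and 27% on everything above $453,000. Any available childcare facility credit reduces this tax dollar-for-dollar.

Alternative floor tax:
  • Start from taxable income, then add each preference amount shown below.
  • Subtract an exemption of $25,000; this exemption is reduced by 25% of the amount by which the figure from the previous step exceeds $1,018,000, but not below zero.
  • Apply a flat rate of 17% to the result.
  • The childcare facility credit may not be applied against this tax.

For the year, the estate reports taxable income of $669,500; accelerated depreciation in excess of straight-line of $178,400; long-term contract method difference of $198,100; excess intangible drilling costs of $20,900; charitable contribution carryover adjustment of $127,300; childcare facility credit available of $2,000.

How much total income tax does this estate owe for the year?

$203,014

Regular tax:
  $13,000 × 10% = $1,300
  $36,000 × 16% = $5,760
  $404,000 × 23% = $92,920
  $216,500 × 27% = $58,455
  → $158,435
  Less childcare facility credit $2,000 → $156,435

Alternative floor tax:
  Adjusted income: $669,500 + $178,400 + $198,100 + $20,900 + $127,300 = $1,194,200
  Exemption: 25% × ($1,194,200 − $1,018,000) = $44,050 ≥ $25,000, so the exemption is fully phased out
  Base: $1,194,200 − $0 = $1,194,200
  $1,194,200 × 17% = $203,014

$203,014 > $156,435, so the alternative floor tax is the binding amount.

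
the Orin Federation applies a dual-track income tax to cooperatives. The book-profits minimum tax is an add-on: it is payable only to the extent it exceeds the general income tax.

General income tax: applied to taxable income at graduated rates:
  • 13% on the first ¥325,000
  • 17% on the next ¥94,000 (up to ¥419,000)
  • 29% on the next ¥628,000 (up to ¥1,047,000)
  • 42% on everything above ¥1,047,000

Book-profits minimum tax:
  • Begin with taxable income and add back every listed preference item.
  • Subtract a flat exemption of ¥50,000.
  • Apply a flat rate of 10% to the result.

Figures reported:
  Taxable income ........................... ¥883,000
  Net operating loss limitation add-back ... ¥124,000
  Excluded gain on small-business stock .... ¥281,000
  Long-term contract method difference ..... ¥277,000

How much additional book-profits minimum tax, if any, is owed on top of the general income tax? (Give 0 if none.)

General income tax:
  ¥325,000 × 13% = ¥42,250
  ¥94,000 × 17% = ¥15,980
  ¥464,000 × 29% = ¥134,560
  → ¥192,790

Book-profits minimum tax:
  Adjusted income: ¥883,000 + ¥124,000 + ¥281,000 + ¥277,000 = ¥1,565,000
  Less exemption ¥50,000 → base ¥1,515,000
  ¥1,515,000 × 10% = ¥151,500

¥151,500 ≤ ¥192,790, so no add-on is due.

¥0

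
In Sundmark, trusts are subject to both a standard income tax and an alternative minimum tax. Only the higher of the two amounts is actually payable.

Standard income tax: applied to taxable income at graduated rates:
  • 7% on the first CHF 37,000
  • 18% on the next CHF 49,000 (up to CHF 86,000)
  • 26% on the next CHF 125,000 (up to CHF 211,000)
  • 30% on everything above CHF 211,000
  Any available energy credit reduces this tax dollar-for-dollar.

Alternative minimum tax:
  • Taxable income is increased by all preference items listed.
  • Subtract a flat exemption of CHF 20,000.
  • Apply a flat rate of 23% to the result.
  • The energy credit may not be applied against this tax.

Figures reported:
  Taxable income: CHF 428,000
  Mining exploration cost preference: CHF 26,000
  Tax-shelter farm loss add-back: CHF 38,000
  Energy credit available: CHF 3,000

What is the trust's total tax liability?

Alternative minimum tax:
  Adjusted income: CHF 428,000 + CHF 26,000 + CHF 38,000 = CHF 492,000
  Less exemption CHF 20,000 → base CHF 472,000
  CHF 472,000 × 23% = CHF 108,560

Standard income tax:
  CHF 37,000 × 7% = CHF 2,590
  CHF 49,000 × 18% = CHF 8,820
  CHF 125,000 × 26% = CHF 32,500
  CHF 217,000 × 30% = CHF 65,100
  → CHF 109,010
  Less energy credit CHF 3,000 → CHF 106,010

CHF 108,560 > CHF 106,010, so the alternative minimum tax is the binding amount.

CHF 108,560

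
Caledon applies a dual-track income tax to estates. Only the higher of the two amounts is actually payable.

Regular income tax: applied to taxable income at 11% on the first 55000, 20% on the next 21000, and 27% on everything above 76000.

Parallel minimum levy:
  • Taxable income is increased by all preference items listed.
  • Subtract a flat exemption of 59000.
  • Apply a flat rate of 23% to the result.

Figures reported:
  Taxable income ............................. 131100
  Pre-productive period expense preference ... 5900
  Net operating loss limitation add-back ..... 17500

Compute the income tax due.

25127

Parallel minimum levy:
  Adjusted income: 131100 + 5900 + 17500 = 154500
  Less exemption 59000 → base 95500
  95500 × 23% = 21965

Regular income tax:
  55000 × 11% = 6050
  21000 × 20% = 4200
  55100 × 27% = 14877
  → 25127

25127 > 21965, so the regular income tax governs.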